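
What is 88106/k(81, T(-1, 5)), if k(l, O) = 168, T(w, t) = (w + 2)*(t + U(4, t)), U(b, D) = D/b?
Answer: 44053/84 ≈ 524.44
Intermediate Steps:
T(w, t) = 5*t*(2 + w)/4 (T(w, t) = (w + 2)*(t + t/4) = (2 + w)*(t + t*(¼)) = (2 + w)*(t + t/4) = (2 + w)*(5*t/4) = 5*t*(2 + w)/4)
88106/k(81, T(-1, 5)) = 88106/168 = 88106*(1/168) = 44053/84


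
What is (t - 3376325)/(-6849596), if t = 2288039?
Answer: 544143/3424798 ≈ 0.15888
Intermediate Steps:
(t - 3376325)/(-6849596) = (2288039 - 3376325)/(-6849596) = -1088286*(-1/6849596) = 544143/3424798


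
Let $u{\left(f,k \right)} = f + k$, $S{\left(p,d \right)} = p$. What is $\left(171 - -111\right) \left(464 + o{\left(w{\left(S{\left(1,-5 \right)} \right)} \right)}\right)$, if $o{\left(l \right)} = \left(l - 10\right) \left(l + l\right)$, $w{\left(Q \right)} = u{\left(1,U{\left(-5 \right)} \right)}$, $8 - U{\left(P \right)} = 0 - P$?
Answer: $117312$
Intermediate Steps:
$U{\left(P \right)} = 8 + P$ ($U{\left(P \right)} = 8 - \left(0 - P\right) = 8 - - P = 8 + P$)
$w{\left(Q \right)} = 4$ ($w{\left(Q \right)} = 1 + \left(8 - 5\right) = 1 + 3 = 4$)
$o{\left(l \right)} = 2 l \left(-10 + l\right)$ ($o{\left(l \right)} = \left(-10 + l\right) 2 l = 2 l \left(-10 + l\right)$)
$\left(171 - -111\right) \left(464 + o{\left(w{\left(S{\left(1,-5 \right)} \right)} \right)}\right) = \left(171 - -111\right) \left(464 + 2 \cdot 4 \left(-10 + 4\right)\right) = \left(171 + 111\right) \left(464 + 2 \cdot 4 \left(-6\right)\right) = 282 \left(464 - 48\right) = 282 \cdot 416 = 117312$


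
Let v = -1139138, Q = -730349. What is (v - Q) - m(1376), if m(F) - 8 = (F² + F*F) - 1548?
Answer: -4194001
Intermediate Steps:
m(F) = -1540 + 2*F² (m(F) = 8 + ((F² + F*F) - 1548) = 8 + ((F² + F²) - 1548) = 8 + (2*F² - 1548) = 8 + (-1548 + 2*F²) = -1540 + 2*F²)
(v - Q) - m(1376) = (-1139138 - 1*(-730349)) - (-1540 + 2*1376²) = (-1139138 + 730349) - (-1540 + 2*1893376) = -408789 - (-1540 + 3786752) = -408789 - 1*3785212 = -408789 - 3785212 = -4194001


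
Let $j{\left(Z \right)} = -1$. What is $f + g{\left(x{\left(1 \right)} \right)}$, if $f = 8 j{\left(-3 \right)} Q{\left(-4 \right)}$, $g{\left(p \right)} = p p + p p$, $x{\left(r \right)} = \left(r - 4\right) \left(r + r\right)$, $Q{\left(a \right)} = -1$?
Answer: $80$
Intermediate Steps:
$x{\left(r \right)} = 2 r \left(-4 + r\right)$ ($x{\left(r \right)} = \left(-4 + r\right) 2 r = 2 r \left(-4 + r\right)$)
$g{\left(p \right)} = 2 p^{2}$ ($g{\left(p \right)} = p^{2} + p^{2} = 2 p^{2}$)
$f = 8$ ($f = 8 \left(-1\right) \left(-1\right) = \left(-8\right) \left(-1\right) = 8$)
$f + g{\left(x{\left(1 \right)} \right)} = 8 + 2 \left(2 \cdot 1 \left(-4 + 1\right)\right)^{2} = 8 + 2 \left(2 \cdot 1 \left(-3\right)\right)^{2} = 8 + 2 \left(-6\right)^{2} = 8 + 2 \cdot 36 = 8 + 72 = 80$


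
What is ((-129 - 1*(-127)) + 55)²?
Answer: 2809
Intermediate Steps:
((-129 - 1*(-127)) + 55)² = ((-129 + 127) + 55)² = (-2 + 55)² = 53² = 2809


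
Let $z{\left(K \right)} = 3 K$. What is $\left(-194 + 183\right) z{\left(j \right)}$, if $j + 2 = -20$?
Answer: $726$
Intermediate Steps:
$j = -22$ ($j = -2 - 20 = -22$)
$\left(-194 + 183\right) z{\left(j \right)} = \left(-194 + 183\right) 3 \left(-22\right) = \left(-11\right) \left(-66\right) = 726$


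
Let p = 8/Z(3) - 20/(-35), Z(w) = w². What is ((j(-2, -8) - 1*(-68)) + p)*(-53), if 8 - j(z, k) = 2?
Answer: -251962/63 ≈ -3999.4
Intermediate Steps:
j(z, k) = 6 (j(z, k) = 8 - 1*2 = 8 - 2 = 6)
p = 92/63 (p = 8/(3²) - 20/(-35) = 8/9 - 20*(-1/35) = 8*(⅑) + 4/7 = 8/9 + 4/7 = 92/63 ≈ 1.4603)
((j(-2, -8) - 1*(-68)) + p)*(-53) = ((6 - 1*(-68)) + 92/63)*(-53) = ((6 + 68) + 92/63)*(-53) = (74 + 92/63)*(-53) = (4754/63)*(-53) = -251962/63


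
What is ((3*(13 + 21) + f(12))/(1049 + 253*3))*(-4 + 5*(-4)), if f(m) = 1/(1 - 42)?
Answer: -111/82 ≈ -1.3537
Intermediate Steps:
f(m) = -1/41 (f(m) = 1/(-41) = -1/41)
((3*(13 + 21) + f(12))/(1049 + 253*3))*(-4 + 5*(-4)) = ((3*(13 + 21) - 1/41)/(1049 + 253*3))*(-4 + 5*(-4)) = ((3*34 - 1/41)/(1049 + 759))*(-4 - 20) = ((102 - 1/41)/1808)*(-24) = ((4181/41)*(1/1808))*(-24) = (37/656)*(-24) = -111/82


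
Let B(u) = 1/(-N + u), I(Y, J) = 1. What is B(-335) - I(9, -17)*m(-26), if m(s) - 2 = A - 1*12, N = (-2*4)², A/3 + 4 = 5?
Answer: 2792/399 ≈ 6.9975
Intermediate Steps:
A = 3 (A = -12 + 3*5 = -12 + 15 = 3)
N = 64 (N = (-8)² = 64)
m(s) = -7 (m(s) = 2 + (3 - 1*12) = 2 + (3 - 12) = 2 - 9 = -7)
B(u) = 1/(-64 + u) (B(u) = 1/(-1*64 + u) = 1/(-64 + u))
B(-335) - I(9, -17)*m(-26) = 1/(-64 - 335) - (-7) = 1/(-399) - 1*(-7) = -1/399 + 7 = 2792/399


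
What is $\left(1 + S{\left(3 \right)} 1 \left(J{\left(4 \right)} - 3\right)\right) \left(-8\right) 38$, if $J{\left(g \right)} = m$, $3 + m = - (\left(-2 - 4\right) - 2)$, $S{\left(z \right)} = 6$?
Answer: $-3952$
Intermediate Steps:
$m = 5$ ($m = -3 - \left(\left(-2 - 4\right) - 2\right) = -3 - \left(-6 - 2\right) = -3 - -8 = -3 + 8 = 5$)
$J{\left(g \right)} = 5$
$\left(1 + S{\left(3 \right)} 1 \left(J{\left(4 \right)} - 3\right)\right) \left(-8\right) 38 = \left(1 + 6 \cdot 1 \left(5 - 3\right)\right) \left(-8\right) 38 = \left(1 + 6 \cdot 1 \cdot 2\right) \left(-8\right) 38 = \left(1 + 6 \cdot 2\right) \left(-8\right) 38 = \left(1 + 12\right) \left(-8\right) 38 = 13 \left(-8\right) 38 = \left(-104\right) 38 = -3952$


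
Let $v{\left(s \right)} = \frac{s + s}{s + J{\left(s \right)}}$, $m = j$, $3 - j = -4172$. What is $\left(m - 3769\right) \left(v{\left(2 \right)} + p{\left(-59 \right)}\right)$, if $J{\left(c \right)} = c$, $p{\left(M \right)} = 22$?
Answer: $9338$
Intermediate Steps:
$j = 4175$ ($j = 3 - -4172 = 3 + 4172 = 4175$)
$m = 4175$
$v{\left(s \right)} = 1$ ($v{\left(s \right)} = \frac{s + s}{s + s} = \frac{2 s}{2 s} = 2 s \frac{1}{2 s} = 1$)
$\left(m - 3769\right) \left(v{\left(2 \right)} + p{\left(-59 \right)}\right) = \left(4175 - 3769\right) \left(1 + 22\right) = 406 \cdot 23 = 9338$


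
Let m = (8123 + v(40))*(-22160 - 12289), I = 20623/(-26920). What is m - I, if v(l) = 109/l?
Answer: -753552984551/2692 ≈ -2.7992e+8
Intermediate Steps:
I = -20623/26920 (I = 20623*(-1/26920) = -20623/26920 ≈ -0.76608)
m = -11196924021/40 (m = (8123 + 109/40)*(-22160 - 12289) = (8123 + 109*(1/40))*(-34449) = (8123 + 109/40)*(-34449) = (325029/40)*(-34449) = -11196924021/40 ≈ -2.7992e+8)
m - I = -11196924021/40 - 1*(-20623/26920) = -11196924021/40 + 20623/26920 = -753552984551/2692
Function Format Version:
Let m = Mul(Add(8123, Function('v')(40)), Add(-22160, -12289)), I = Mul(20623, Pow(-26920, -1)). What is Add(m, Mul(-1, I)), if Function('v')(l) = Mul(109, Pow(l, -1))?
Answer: Rational(-753552984551, 2692) ≈ -2.7992e+8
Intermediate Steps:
I = Rational(-20623, 26920) (I = Mul(20623, Rational(-1, 26920)) = Rational(-20623, 26920) ≈ -0.76608)
m = Rational(-11196924021, 40) (m = Mul(Add(8123, Mul(109, Pow(40, -1))), Add(-22160, -12289)) = Mul(Add(8123, Mul(109, Rational(1, 40))), -34449) = Mul(Add(8123, Rational(109, 40)), -34449) = Mul(Rational(325029, 40), -34449) = Rational(-11196924021, 40) ≈ -2.7992e+8)
Add(m, Mul(-1, I)) = Add(Rational(-11196924021, 40), Mul(-1, Rational(-20623, 26920))) = Add(Rational(-11196924021, 40), Rational(20623, 26920)) = Rational(-753552984551, 2692)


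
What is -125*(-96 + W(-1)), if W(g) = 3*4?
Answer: 10500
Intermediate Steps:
W(g) = 12
-125*(-96 + W(-1)) = -125*(-96 + 12) = -125*(-84) = 10500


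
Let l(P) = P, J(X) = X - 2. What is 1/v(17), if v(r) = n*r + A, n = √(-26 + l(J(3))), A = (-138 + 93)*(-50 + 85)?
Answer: -63/99514 - 17*I/497570 ≈ -0.00063308 - 3.4166e-5*I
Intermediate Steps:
J(X) = -2 + X
A = -1575 (A = -45*35 = -1575)
n = 5*I (n = √(-26 + (-2 + 3)) = √(-26 + 1) = √(-25) = 5*I ≈ 5.0*I)
v(r) = -1575 + 5*I*r (v(r) = (5*I)*r - 1575 = 5*I*r - 1575 = -1575 + 5*I*r)
1/v(17) = 1/(-1575 + 5*I*17) = 1/(-1575 + 85*I) = (-1575 - 85*I)/2487850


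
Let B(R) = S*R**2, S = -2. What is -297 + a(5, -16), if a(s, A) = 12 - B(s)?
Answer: -235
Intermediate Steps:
B(R) = -2*R**2
a(s, A) = 12 + 2*s**2 (a(s, A) = 12 - (-2)*s**2 = 12 + 2*s**2)
-297 + a(5, -16) = -297 + (12 + 2*5**2) = -297 + (12 + 2*25) = -297 + (12 + 50) = -297 + 62 = -235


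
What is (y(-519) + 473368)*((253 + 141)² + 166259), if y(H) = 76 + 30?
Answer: 152219523630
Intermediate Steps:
y(H) = 106
(y(-519) + 473368)*((253 + 141)² + 166259) = (106 + 473368)*((253 + 141)² + 166259) = 473474*(394² + 166259) = 473474*(155236 + 166259) = 473474*321495 = 152219523630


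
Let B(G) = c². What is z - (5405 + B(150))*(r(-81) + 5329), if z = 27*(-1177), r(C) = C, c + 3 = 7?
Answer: -28481187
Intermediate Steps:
c = 4 (c = -3 + 7 = 4)
B(G) = 16 (B(G) = 4² = 16)
z = -31779
z - (5405 + B(150))*(r(-81) + 5329) = -31779 - (5405 + 16)*(-81 + 5329) = -31779 - 5421*5248 = -31779 - 1*28449408 = -31779 - 28449408 = -28481187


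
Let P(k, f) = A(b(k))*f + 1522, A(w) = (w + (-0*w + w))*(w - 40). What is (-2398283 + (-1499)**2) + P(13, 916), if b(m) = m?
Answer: -792792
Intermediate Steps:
A(w) = 2*w*(-40 + w) (A(w) = (w + (-2*0 + w))*(-40 + w) = (w + (0 + w))*(-40 + w) = (w + w)*(-40 + w) = (2*w)*(-40 + w) = 2*w*(-40 + w))
P(k, f) = 1522 + 2*f*k*(-40 + k) (P(k, f) = (2*k*(-40 + k))*f + 1522 = 2*f*k*(-40 + k) + 1522 = 1522 + 2*f*k*(-40 + k))
(-2398283 + (-1499)**2) + P(13, 916) = (-2398283 + (-1499)**2) + (1522 + 2*916*13*(-40 + 13)) = (-2398283 + 2247001) + (1522 + 2*916*13*(-27)) = -151282 + (1522 - 643032) = -151282 - 641510 = -792792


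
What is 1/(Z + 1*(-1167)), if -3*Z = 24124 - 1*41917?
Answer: 1/4764 ≈ 0.00020991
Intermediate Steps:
Z = 5931 (Z = -(24124 - 1*41917)/3 = -(24124 - 41917)/3 = -⅓*(-17793) = 5931)
1/(Z + 1*(-1167)) = 1/(5931 + 1*(-1167)) = 1/(5931 - 1167) = 1/4764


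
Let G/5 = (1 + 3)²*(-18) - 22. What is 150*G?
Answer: -232500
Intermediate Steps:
G = -1550 (G = 5*((1 + 3)²*(-18) - 22) = 5*(4²*(-18) - 22) = 5*(16*(-18) - 22) = 5*(-288 - 22) = 5*(-310) = -1550)
150*G = 150*(-1550) = -232500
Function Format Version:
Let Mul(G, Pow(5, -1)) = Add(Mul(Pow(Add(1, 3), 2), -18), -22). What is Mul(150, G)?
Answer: -232500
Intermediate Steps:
G = -1550 (G = Mul(5, Add(Mul(Pow(Add(1, 3), 2), -18), -22)) = Mul(5, Add(Mul(Pow(4, 2), -18), -22)) = Mul(5, Add(Mul(16, -18), -22)) = Mul(5, Add(-288, -22)) = Mul(5, -310) = -1550)
Mul(150, G) = Mul(150, -1550) = -232500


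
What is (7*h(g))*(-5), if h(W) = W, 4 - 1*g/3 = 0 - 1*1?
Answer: -525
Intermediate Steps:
g = 15 (g = 12 - 3*(0 - 1*1) = 12 - 3*(0 - 1) = 12 - 3*(-1) = 12 + 3 = 15)
(7*h(g))*(-5) = (7*15)*(-5) = 105*(-5) = -525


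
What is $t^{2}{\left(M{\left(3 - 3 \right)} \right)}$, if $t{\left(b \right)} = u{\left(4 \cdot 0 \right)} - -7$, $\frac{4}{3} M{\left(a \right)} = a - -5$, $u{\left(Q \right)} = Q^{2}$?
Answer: $49$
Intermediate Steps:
$M{\left(a \right)} = \frac{15}{4} + \frac{3 a}{4}$ ($M{\left(a \right)} = \frac{3 \left(a - -5\right)}{4} = \frac{3 \left(a + 5\right)}{4} = \frac{3 \left(5 + a\right)}{4} = \frac{15}{4} + \frac{3 a}{4}$)
$t{\left(b \right)} = 7$ ($t{\left(b \right)} = \left(4 \cdot 0\right)^{2} - -7 = 0^{2} + 7 = 0 + 7 = 7$)
$t^{2}{\left(M{\left(3 - 3 \right)} \right)} = 7^{2} = 49$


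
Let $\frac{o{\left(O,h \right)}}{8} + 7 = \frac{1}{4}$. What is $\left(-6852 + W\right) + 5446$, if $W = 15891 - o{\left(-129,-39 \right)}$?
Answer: $14539$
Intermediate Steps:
$o{\left(O,h \right)} = -54$ ($o{\left(O,h \right)} = -56 + \frac{8}{4} = -56 + 8 \cdot \frac{1}{4} = -56 + 2 = -54$)
$W = 15945$ ($W = 15891 - -54 = 15891 + 54 = 15945$)
$\left(-6852 + W\right) + 5446 = \left(-6852 + 15945\right) + 5446 = 9093 + 5446 = 14539$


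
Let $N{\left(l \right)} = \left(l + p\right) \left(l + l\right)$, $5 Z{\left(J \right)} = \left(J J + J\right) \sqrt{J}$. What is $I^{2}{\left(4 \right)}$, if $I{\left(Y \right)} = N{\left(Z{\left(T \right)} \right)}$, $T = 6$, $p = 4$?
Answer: $\frac{465018624}{625} + \frac{14224896 \sqrt{6}}{125} \approx 1.0228 \cdot 10^{6}$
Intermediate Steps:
$Z{\left(J \right)} = \frac{\sqrt{J} \left(J + J^{2}\right)}{5}$ ($Z{\left(J \right)} = \frac{\left(J J + J\right) \sqrt{J}}{5} = \frac{\left(J^{2} + J\right) \sqrt{J}}{5} = \frac{\left(J + J^{2}\right) \sqrt{J}}{5} = \frac{\sqrt{J} \left(J + J^{2}\right)}{5}$)
$N{\left(l \right)} = 2 l \left(4 + l\right)$ ($N{\left(l \right)} = \left(l + 4\right) \left(l + l\right) = \left(4 + l\right) 2 l = 2 l \left(4 + l\right)$)
$I{\left(Y \right)} = \frac{84 \sqrt{6} \left(4 + \frac{42 \sqrt{6}}{5}\right)}{5}$ ($I{\left(Y \right)} = 2 \frac{6^{\frac{3}{2}} \left(1 + 6\right)}{5} \left(4 + \frac{6^{\frac{3}{2}} \left(1 + 6\right)}{5}\right) = 2 \cdot \frac{1}{5} \cdot 6 \sqrt{6} \cdot 7 \left(4 + \frac{1}{5} \cdot 6 \sqrt{6} \cdot 7\right) = 2 \frac{42 \sqrt{6}}{5} \left(4 + \frac{42 \sqrt{6}}{5}\right) = \frac{84 \sqrt{6} \left(4 + \frac{42 \sqrt{6}}{5}\right)}{5}$)
$I^{2}{\left(4 \right)} = \left(\frac{21168}{25} + \frac{336 \sqrt{6}}{5}\right)^{2}$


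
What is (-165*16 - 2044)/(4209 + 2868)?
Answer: -4684/7077 ≈ -0.66186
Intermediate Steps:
(-165*16 - 2044)/(4209 + 2868) = (-2640 - 2044)/7077 = -4684*1/7077 = -4684/7077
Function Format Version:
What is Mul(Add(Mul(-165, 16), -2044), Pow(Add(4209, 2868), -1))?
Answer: Rational(-4684, 7077) ≈ -0.66186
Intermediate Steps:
Mul(Add(Mul(-165, 16), -2044), Pow(Add(4209, 2868), -1)) = Mul(Add(-2640, -2044), Pow(7077, -1)) = Mul(-4684, Rational(1, 7077)) = Rational(-4684, 7077)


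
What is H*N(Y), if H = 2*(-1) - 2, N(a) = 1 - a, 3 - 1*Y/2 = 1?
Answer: 12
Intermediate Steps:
Y = 4 (Y = 6 - 2*1 = 6 - 2 = 4)
H = -4 (H = -2 - 2 = -4)
H*N(Y) = -4*(1 - 1*4) = -4*(1 - 4) = -4*(-3) = 12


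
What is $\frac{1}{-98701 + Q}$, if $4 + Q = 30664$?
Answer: $- \frac{1}{68041} \approx -1.4697 \cdot 10^{-5}$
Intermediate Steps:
$Q = 30660$ ($Q = -4 + 30664 = 30660$)
$\frac{1}{-98701 + Q} = \frac{1}{-98701 + 30660} = \frac{1}{-68041} = - \frac{1}{68041}$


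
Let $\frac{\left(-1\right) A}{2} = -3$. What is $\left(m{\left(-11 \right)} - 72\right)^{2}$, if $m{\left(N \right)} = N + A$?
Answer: $5929$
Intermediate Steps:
$A = 6$ ($A = \left(-2\right) \left(-3\right) = 6$)
$m{\left(N \right)} = 6 + N$ ($m{\left(N \right)} = N + 6 = 6 + N$)
$\left(m{\left(-11 \right)} - 72\right)^{2} = \left(\left(6 - 11\right) - 72\right)^{2} = \left(-5 - 72\right)^{2} = \left(-77\right)^{2} = 5929$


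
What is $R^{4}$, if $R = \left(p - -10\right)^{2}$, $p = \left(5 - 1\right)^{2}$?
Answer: $208827064576$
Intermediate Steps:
$p = 16$ ($p = 4^{2} = 16$)
$R = 676$ ($R = \left(16 - -10\right)^{2} = \left(16 + 10\right)^{2} = 26^{2} = 676$)
$R^{4} = 676^{4} = 208827064576$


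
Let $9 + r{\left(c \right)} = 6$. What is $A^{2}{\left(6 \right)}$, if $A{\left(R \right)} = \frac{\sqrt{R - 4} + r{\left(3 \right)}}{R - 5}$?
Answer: $\left(3 - \sqrt{2}\right)^{2} \approx 2.5147$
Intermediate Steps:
$r{\left(c \right)} = -3$ ($r{\left(c \right)} = -9 + 6 = -3$)
$A{\left(R \right)} = \frac{-3 + \sqrt{-4 + R}}{-5 + R}$ ($A{\left(R \right)} = \frac{\sqrt{R - 4} - 3}{R - 5} = \frac{\sqrt{-4 + R} - 3}{-5 + R} = \frac{-3 + \sqrt{-4 + R}}{-5 + R}$)
$A^{2}{\left(6 \right)} = \left(\frac{-3 + \sqrt{-4 + 6}}{-5 + 6}\right)^{2} = \left(\frac{-3 + \sqrt{2}}{1}\right)^{2} = \left(1 \left(-3 + \sqrt{2}\right)\right)^{2} = \left(-3 + \sqrt{2}\right)^{2}$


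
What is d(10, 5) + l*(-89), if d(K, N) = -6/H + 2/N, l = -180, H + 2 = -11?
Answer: 1041356/65 ≈ 16021.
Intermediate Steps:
H = -13 (H = -2 - 11 = -13)
d(K, N) = 6/13 + 2/N (d(K, N) = -6/(-13) + 2/N = -6*(-1/13) + 2/N = 6/13 + 2/N)
d(10, 5) + l*(-89) = (6/13 + 2/5) - 180*(-89) = (6/13 + 2*(⅕)) + 16020 = (6/13 + ⅖) + 16020 = 56/65 + 16020 = 1041356/65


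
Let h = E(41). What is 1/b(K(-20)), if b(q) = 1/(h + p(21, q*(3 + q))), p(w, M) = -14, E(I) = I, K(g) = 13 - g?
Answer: 27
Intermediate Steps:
h = 41
b(q) = 1/27 (b(q) = 1/(41 - 14) = 1/27)
1/b(K(-20)) = 1/(1/27) = 27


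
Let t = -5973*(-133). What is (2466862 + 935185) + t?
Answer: 4196456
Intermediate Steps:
t = 794409
(2466862 + 935185) + t = (2466862 + 935185) + 794409 = 3402047 + 794409 = 4196456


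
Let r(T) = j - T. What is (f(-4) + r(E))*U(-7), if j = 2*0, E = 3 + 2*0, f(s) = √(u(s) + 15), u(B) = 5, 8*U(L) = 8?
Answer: -3 + 2*√5 ≈ 1.4721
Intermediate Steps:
U(L) = 1 (U(L) = (⅛)*8 = 1)
f(s) = 2*√5 (f(s) = √(5 + 15) = √20 = 2*√5)
E = 3 (E = 3 + 0 = 3)
j = 0
r(T) = -T (r(T) = 0 - T = -T)
(f(-4) + r(E))*U(-7) = (2*√5 - 1*3)*1 = (2*√5 - 3)*1 = (-3 + 2*√5)*1 = -3 + 2*√5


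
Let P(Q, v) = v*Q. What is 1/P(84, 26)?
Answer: 1/2184 ≈ 0.00045788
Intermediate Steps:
P(Q, v) = Q*v
1/P(84, 26) = 1/(84*26) = 1/2184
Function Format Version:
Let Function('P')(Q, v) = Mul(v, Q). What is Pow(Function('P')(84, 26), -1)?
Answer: Rational(1, 2184) ≈ 0.00045788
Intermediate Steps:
Function('P')(Q, v) = Mul(Q, v)
Pow(Function('P')(84, 26), -1) = Pow(Mul(84, 26), -1) = Pow(2184, -1) = Rational(1, 2184)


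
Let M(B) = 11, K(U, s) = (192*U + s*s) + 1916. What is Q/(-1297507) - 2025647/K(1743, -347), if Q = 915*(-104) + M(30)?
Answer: -2584809876860/592936046367 ≈ -4.3593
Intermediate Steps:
K(U, s) = 1916 + s² + 192*U (K(U, s) = (192*U + s²) + 1916 = (s² + 192*U) + 1916 = 1916 + s² + 192*U)
Q = -95149 (Q = 915*(-104) + 11 = -95160 + 11 = -95149)
Q/(-1297507) - 2025647/K(1743, -347) = -95149/(-1297507) - 2025647/(1916 + (-347)² + 192*1743) = -95149*(-1/1297507) - 2025647/(1916 + 120409 + 334656) = 95149/1297507 - 2025647/456981 = -2584809876860/592936046367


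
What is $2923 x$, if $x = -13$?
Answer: $-37999$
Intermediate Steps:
$2923 x = 2923 \left(-13\right) = -37999$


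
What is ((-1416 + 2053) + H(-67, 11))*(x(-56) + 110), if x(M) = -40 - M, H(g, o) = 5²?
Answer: 83412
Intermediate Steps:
H(g, o) = 25
((-1416 + 2053) + H(-67, 11))*(x(-56) + 110) = ((-1416 + 2053) + 25)*((-40 - 1*(-56)) + 110) = (637 + 25)*((-40 + 56) + 110) = 662*(16 + 110) = 662*126 = 83412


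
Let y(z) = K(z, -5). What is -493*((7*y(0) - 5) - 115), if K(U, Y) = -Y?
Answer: 41905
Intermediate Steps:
y(z) = 5 (y(z) = -1*(-5) = 5)
-493*((7*y(0) - 5) - 115) = -493*((7*5 - 5) - 115) = -493*((35 - 5) - 115) = -493*(30 - 115) = -493*(-85) = 41905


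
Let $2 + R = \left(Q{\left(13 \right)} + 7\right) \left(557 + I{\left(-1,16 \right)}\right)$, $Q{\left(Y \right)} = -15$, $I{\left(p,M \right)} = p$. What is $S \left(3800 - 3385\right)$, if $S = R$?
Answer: $-1846750$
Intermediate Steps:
$R = -4450$ ($R = -2 + \left(-15 + 7\right) \left(557 - 1\right) = -2 - 4448 = -4450$)
$S = -4450$
$S \left(3800 - 3385\right) = - 4450 \left(3800 - 3385\right) = \left(-4450\right) 415 = -1846750$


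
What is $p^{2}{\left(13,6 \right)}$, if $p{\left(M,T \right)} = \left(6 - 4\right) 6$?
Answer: $144$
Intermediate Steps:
$p{\left(M,T \right)} = 12$ ($p{\left(M,T \right)} = 2 \cdot 6 = 12$)
$p^{2}{\left(13,6 \right)} = 12^{2} = 144$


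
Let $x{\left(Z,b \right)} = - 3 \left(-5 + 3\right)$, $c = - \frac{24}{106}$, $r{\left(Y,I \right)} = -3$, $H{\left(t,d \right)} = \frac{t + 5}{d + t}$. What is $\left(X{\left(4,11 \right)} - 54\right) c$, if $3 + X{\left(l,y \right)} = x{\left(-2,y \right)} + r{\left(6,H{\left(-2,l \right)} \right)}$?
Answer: $\frac{648}{53} \approx 12.226$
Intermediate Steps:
$H{\left(t,d \right)} = \frac{5 + t}{d + t}$
$c = - \frac{12}{53}$ ($c = \left(-24\right) \frac{1}{106} = - \frac{12}{53} \approx -0.22642$)
$x{\left(Z,b \right)} = 6$ ($x{\left(Z,b \right)} = \left(-3\right) \left(-2\right) = 6$)
$X{\left(l,y \right)} = 0$ ($X{\left(l,y \right)} = -3 + \left(6 - 3\right) = -3 + 3 = 0$)
$\left(X{\left(4,11 \right)} - 54\right) c = \left(0 - 54\right) \left(- \frac{12}{53}\right) = \left(-54\right) \left(- \frac{12}{53}\right) = \frac{648}{53}$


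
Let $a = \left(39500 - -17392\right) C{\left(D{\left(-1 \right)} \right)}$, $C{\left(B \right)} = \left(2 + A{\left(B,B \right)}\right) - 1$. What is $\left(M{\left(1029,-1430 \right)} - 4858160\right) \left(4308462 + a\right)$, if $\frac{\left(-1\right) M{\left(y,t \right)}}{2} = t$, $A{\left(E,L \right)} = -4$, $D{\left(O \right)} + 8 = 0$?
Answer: $-20090192365800$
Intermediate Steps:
$D{\left(O \right)} = -8$ ($D{\left(O \right)} = -8 + 0 = -8$)
$M{\left(y,t \right)} = - 2 t$
$C{\left(B \right)} = -3$ ($C{\left(B \right)} = \left(2 - 4\right) - 1 = -2 - 1 = -3$)
$a = -170676$ ($a = \left(39500 - -17392\right) \left(-3\right) = \left(39500 + 17392\right) \left(-3\right) = 56892 \left(-3\right) = -170676$)
$\left(M{\left(1029,-1430 \right)} - 4858160\right) \left(4308462 + a\right) = \left(\left(-2\right) \left(-1430\right) - 4858160\right) \left(4308462 - 170676\right) = \left(2860 - 4858160\right) 4137786 = \left(-4855300\right) 4137786 = -20090192365800$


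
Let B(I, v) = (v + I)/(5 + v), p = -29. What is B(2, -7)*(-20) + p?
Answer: -79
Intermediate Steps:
B(I, v) = (I + v)/(5 + v)
B(2, -7)*(-20) + p = ((2 - 7)/(5 - 7))*(-20) - 29 = (-5/(-2))*(-20) - 29 = -½*(-5)*(-20) - 29 = (5/2)*(-20) - 29 = -50 - 29 = -79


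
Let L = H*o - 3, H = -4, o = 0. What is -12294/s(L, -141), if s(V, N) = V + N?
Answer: 683/8 ≈ 85.375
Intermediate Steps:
L = -3 (L = -4*0 - 3 = 0 - 3 = -3)
s(V, N) = N + V
-12294/s(L, -141) = -12294/(-141 - 3) = -12294/(-144) = -12294*(-1/144) = 683/8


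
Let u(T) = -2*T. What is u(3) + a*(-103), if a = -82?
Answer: 8440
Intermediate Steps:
u(3) + a*(-103) = -2*3 - 82*(-103) = -6 + 8446 = 8440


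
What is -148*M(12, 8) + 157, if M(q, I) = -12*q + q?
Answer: 19693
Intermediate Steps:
M(q, I) = -11*q
-148*M(12, 8) + 157 = -(-1628)*12 + 157 = -148*(-132) + 157 = 19536 + 157 = 19693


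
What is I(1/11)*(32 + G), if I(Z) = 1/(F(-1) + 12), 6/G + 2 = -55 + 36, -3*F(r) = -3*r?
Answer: 222/77 ≈ 2.8831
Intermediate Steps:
F(r) = r (F(r) = -(-1)*r = r)
G = -2/7 (G = 6/(-2 + (-55 + 36)) = 6/(-2 - 19) = 6/(-21) = 6*(-1/21) = -2/7 ≈ -0.28571)
I(Z) = 1/11 (I(Z) = 1/(-1 + 12) = 1/11)
I(1/11)*(32 + G) = (32 - 2/7)/11 = (1/11)*(222/7) = 222/77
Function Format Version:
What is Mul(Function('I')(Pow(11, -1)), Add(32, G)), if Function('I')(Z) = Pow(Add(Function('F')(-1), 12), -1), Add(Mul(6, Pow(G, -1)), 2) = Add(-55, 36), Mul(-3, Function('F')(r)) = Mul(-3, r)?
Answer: Rational(222, 77) ≈ 2.8831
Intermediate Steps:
Function('F')(r) = r (Function('F')(r) = Mul(Rational(-1, 3), Mul(-3, r)) = r)
G = Rational(-2, 7) (G = Mul(6, Pow(Add(-2, Add(-55, 36)), -1)) = Mul(6, Pow(Add(-2, -19), -1)) = Mul(6, Pow(-21, -1)) = Mul(6, Rational(-1, 21)) = Rational(-2, 7) ≈ -0.28571)
Function('I')(Z) = Rational(1, 11) (Function('I')(Z) = Pow(Add(-1, 12), -1) = Pow(11, -1) = Rational(1, 11))
Mul(Function('I')(Pow(11, -1)), Add(32, G)) = Mul(Rational(1, 11), Add(32, Rational(-2, 7))) = Mul(Rational(1, 11), Rational(222, 7)) = Rational(222, 77)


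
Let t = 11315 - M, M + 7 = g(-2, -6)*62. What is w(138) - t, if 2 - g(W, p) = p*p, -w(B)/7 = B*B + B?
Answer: -147704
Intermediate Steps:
w(B) = -7*B - 7*B**2 (w(B) = -7*(B*B + B) = -7*(B**2 + B) = -7*(B + B**2) = -7*B - 7*B**2)
g(W, p) = 2 - p**2 (g(W, p) = 2 - p*p = 2 - p**2)
M = -2115 (M = -7 + (2 - 1*(-6)**2)*62 = -7 + (2 - 1*36)*62 = -7 + (2 - 36)*62 = -7 - 34*62 = -7 - 2108 = -2115)
t = 13430 (t = 11315 - 1*(-2115) = 11315 + 2115 = 13430)
w(138) - t = -7*138*(1 + 138) - 1*13430 = -7*138*139 - 13430 = -134274 - 13430 = -147704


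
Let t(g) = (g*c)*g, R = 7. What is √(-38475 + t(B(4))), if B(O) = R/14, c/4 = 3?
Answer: 2*I*√9618 ≈ 196.14*I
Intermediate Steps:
c = 12 (c = 4*3 = 12)
B(O) = ½ (B(O) = 7/14 = 7*(1/14) = ½)
t(g) = 12*g² (t(g) = (g*12)*g = (12*g)*g = 12*g²)
√(-38475 + t(B(4))) = √(-38475 + 12*(½)²) = √(-38475 + 12*(¼)) = √(-38475 + 3) = √(-38472) = 2*I*√9618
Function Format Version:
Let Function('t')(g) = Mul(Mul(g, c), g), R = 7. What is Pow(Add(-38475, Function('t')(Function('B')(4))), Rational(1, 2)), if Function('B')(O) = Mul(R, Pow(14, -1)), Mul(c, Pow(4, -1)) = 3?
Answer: Mul(2, I, Pow(9618, Rational(1, 2))) ≈ Mul(196.14, I)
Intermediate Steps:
c = 12 (c = Mul(4, 3) = 12)
Function('B')(O) = Rational(1, 2) (Function('B')(O) = Mul(7, Pow(14, -1)) = Mul(7, Rational(1, 14)) = Rational(1, 2))
Function('t')(g) = Mul(12, Pow(g, 2)) (Function('t')(g) = Mul(Mul(g, 12), g) = Mul(Mul(12, g), g) = Mul(12, Pow(g, 2)))
Pow(Add(-38475, Function('t')(Function('B')(4))), Rational(1, 2)) = Pow(Add(-38475, Mul(12, Pow(Rational(1, 2), 2))), Rational(1, 2)) = Pow(Add(-38475, Mul(12, Rational(1, 4))), Rational(1, 2)) = Pow(Add(-38475, 3), Rational(1, 2)) = Pow(-38472, Rational(1, 2)) = Mul(2, I, Pow(9618, Rational(1, 2)))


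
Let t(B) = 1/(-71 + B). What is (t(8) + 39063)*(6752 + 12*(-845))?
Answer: -1191108512/9 ≈ -1.3235e+8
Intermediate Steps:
(t(8) + 39063)*(6752 + 12*(-845)) = (1/(-71 + 8) + 39063)*(6752 + 12*(-845)) = (1/(-63) + 39063)*(6752 - 10140) = (-1/63 + 39063)*(-3388) = (2460968/63)*(-3388) = -1191108512/9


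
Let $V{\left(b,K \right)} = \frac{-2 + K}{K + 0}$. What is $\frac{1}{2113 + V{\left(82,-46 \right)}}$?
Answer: $\frac{23}{48623} \approx 0.00047303$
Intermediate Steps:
$V{\left(b,K \right)} = \frac{-2 + K}{K}$
$\frac{1}{2113 + V{\left(82,-46 \right)}} = \frac{1}{2113 + \frac{-2 - 46}{-46}} = \frac{1}{2113 - - \frac{24}{23}} = \frac{1}{2113 + \frac{24}{23}} = \frac{1}{\frac{48623}{23}} = \frac{23}{48623}$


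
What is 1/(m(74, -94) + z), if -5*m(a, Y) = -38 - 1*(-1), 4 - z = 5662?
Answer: -5/28253 ≈ -0.00017697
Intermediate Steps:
z = -5658 (z = 4 - 1*5662 = 4 - 5662 = -5658)
m(a, Y) = 37/5 (m(a, Y) = -(-38 - 1*(-1))/5 = -(-38 + 1)/5 = -⅕*(-37) = 37/5)
1/(m(74, -94) + z) = 1/(37/5 - 5658) = 1/(-28253/5) = -5/28253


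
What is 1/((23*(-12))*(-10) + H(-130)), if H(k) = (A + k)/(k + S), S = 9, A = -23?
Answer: 121/334113 ≈ 0.00036215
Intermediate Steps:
H(k) = (-23 + k)/(9 + k) (H(k) = (-23 + k)/(k + 9) = (-23 + k)/(9 + k))
1/((23*(-12))*(-10) + H(-130)) = 1/((23*(-12))*(-10) + (-23 - 130)/(9 - 130)) = 1/(-276*(-10) - 153/(-121)) = 1/(2760 - 1/121*(-153)) = 1/(2760 + 153/121) = 1/(334113/121) = 121/334113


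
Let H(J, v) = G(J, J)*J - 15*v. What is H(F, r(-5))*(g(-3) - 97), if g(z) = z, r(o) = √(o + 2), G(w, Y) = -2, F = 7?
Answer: 1400 + 1500*I*√3 ≈ 1400.0 + 2598.1*I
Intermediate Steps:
r(o) = √(2 + o)
H(J, v) = -15*v - 2*J (H(J, v) = -2*J - 15*v = -15*v - 2*J)
H(F, r(-5))*(g(-3) - 97) = (-15*√(2 - 5) - 2*7)*(-3 - 97) = (-15*I*√3 - 14)*(-100) = (-14 - 15*I*√3)*(-100) = 1400 + 1500*I*√3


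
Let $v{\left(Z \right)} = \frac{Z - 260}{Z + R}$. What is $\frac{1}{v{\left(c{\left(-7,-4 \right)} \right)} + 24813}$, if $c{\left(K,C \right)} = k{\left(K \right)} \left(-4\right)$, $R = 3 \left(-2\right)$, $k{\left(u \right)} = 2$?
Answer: $\frac{7}{173825} \approx 4.027 \cdot 10^{-5}$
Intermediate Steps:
$R = -6$
$c{\left(K,C \right)} = -8$ ($c{\left(K,C \right)} = 2 \left(-4\right) = -8$)
$v{\left(Z \right)} = \frac{-260 + Z}{-6 + Z}$ ($v{\left(Z \right)} = \frac{Z - 260}{Z - 6} = \frac{-260 + Z}{-6 + Z}$)
$\frac{1}{v{\left(c{\left(-7,-4 \right)} \right)} + 24813} = \frac{1}{\frac{-260 - 8}{-6 - 8} + 24813} = \frac{1}{\frac{1}{-14} \left(-268\right) + 24813} = \frac{1}{\left(- \frac{1}{14}\right) \left(-268\right) + 24813} = \frac{1}{\frac{134}{7} + 24813} = \frac{1}{\frac{173825}{7}} = \frac{7}{173825}$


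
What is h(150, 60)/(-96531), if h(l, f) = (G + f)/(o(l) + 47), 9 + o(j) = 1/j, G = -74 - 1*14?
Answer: 1400/183441077 ≈ 7.6319e-6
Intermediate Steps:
G = -88 (G = -74 - 14 = -88)
o(j) = -9 + 1/j
h(l, f) = (-88 + f)/(38 + 1/l) (h(l, f) = (-88 + f)/((-9 + 1/l) + 47) = (-88 + f)/(38 + 1/l))
h(150, 60)/(-96531) = (150*(-88 + 60)/(1 + 38*150))/(-96531) = (150*(-28)/(1 + 5700))*(-1/96531) = (150*(-28)/5701)*(-1/96531) = (150*(1/5701)*(-28))*(-1/96531) = -4200/5701*(-1/96531) = 1400/183441077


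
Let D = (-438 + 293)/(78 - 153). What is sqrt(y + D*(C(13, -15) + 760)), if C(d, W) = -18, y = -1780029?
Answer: I*sqrt(400183755)/15 ≈ 1333.6*I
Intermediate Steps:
D = 29/15 (D = -145/(-75) = -145*(-1/75) = 29/15 ≈ 1.9333)
sqrt(y + D*(C(13, -15) + 760)) = sqrt(-1780029 + 29*(-18 + 760)/15) = sqrt(-1780029 + (29/15)*742) = sqrt(-1780029 + 21518/15) = sqrt(-26678917/15) = I*sqrt(400183755)/15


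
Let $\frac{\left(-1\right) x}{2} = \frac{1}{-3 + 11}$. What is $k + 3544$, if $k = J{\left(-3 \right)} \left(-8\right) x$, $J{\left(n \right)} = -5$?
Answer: $3534$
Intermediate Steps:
$x = - \frac{1}{4}$ ($x = - \frac{2}{-3 + 11} = - \frac{2}{8} = \left(-2\right) \frac{1}{8} = - \frac{1}{4} \approx -0.25$)
$k = -10$ ($k = \left(-5\right) \left(-8\right) \left(- \frac{1}{4}\right) = 40 \left(- \frac{1}{4}\right) = -10$)
$k + 3544 = -10 + 3544 = 3534$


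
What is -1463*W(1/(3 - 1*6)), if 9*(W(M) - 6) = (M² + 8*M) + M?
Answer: -672980/81 ≈ -8308.4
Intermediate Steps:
W(M) = 6 + M + M²/9 (W(M) = 6 + ((M² + 8*M) + M)/9 = 6 + (M² + 9*M)/9 = 6 + (M + M²/9) = 6 + M + M²/9)
-1463*W(1/(3 - 1*6)) = -1463*(6 + 1/(3 - 1*6) + (1/(3 - 1*6))²/9) = -1463*(6 + 1/(3 - 6) + (1/(3 - 6))²/9) = -1463*(6 + 1/(-3) + (1/(-3))²/9) = -1463*(6 - ⅓ + (-⅓)²/9) = -1463*(6 - ⅓ + (⅑)*(⅑)) = -1463*(6 - ⅓ + 1/81) = -1463*460/81 = -672980/81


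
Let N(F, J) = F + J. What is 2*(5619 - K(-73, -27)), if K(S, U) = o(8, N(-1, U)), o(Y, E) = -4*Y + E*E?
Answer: 9734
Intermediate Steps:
o(Y, E) = E**2 - 4*Y (o(Y, E) = -4*Y + E**2 = E**2 - 4*Y)
K(S, U) = -32 + (-1 + U)**2 (K(S, U) = (-1 + U)**2 - 4*8 = (-1 + U)**2 - 32 = -32 + (-1 + U)**2)
2*(5619 - K(-73, -27)) = 2*(5619 - (-32 + (-1 - 27)**2)) = 2*(5619 - (-32 + (-28)**2)) = 2*(5619 - (-32 + 784)) = 2*(5619 - 1*752) = 2*(5619 - 752) = 2*4867 = 9734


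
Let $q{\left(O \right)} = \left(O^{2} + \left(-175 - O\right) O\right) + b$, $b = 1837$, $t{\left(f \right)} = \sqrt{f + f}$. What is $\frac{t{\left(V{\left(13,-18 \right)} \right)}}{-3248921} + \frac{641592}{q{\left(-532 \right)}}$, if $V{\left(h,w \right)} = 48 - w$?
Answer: $\frac{641592}{94937} - \frac{2 \sqrt{33}}{3248921} \approx 6.7581$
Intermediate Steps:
$t{\left(f \right)} = \sqrt{2} \sqrt{f}$ ($t{\left(f \right)} = \sqrt{2 f} = \sqrt{2} \sqrt{f}$)
$q{\left(O \right)} = 1837 + O^{2} + O \left(-175 - O\right)$ ($q{\left(O \right)} = \left(O^{2} + \left(-175 - O\right) O\right) + 1837 = \left(O^{2} + O \left(-175 - O\right)\right) + 1837 = 1837 + O^{2} + O \left(-175 - O\right)$)
$\frac{t{\left(V{\left(13,-18 \right)} \right)}}{-3248921} + \frac{641592}{q{\left(-532 \right)}} = \frac{\sqrt{2} \sqrt{48 - -18}}{-3248921} + \frac{641592}{1837 - -93100} = \sqrt{2} \sqrt{48 + 18} \left(- \frac{1}{3248921}\right) + \frac{641592}{1837 + 93100} = \sqrt{2} \sqrt{66} \left(- \frac{1}{3248921}\right) + \frac{641592}{94937} = 2 \sqrt{33} \left(- \frac{1}{3248921}\right) + 641592 \cdot \frac{1}{94937} = - \frac{2 \sqrt{33}}{3248921} + \frac{641592}{94937} = \frac{641592}{94937} - \frac{2 \sqrt{33}}{3248921}$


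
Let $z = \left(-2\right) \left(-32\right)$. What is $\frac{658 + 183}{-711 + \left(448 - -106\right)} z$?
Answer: $- \frac{53824}{157} \approx -342.83$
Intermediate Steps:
$z = 64$
$\frac{658 + 183}{-711 + \left(448 - -106\right)} z = \frac{658 + 183}{-711 + \left(448 - -106\right)} 64 = \frac{841}{-711 + \left(448 + 106\right)} 64 = \frac{841}{-711 + 554} \cdot 64 = \frac{841}{-157} \cdot 64 = 841 \left(- \frac{1}{157}\right) 64 = \left(- \frac{841}{157}\right) 64 = - \frac{53824}{157}$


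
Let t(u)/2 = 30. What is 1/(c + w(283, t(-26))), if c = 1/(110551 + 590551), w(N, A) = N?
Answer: 701102/198411867 ≈ 0.0035336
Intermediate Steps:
t(u) = 60 (t(u) = 2*30 = 60)
c = 1/701102 ≈ 1.4263e-6
1/(c + w(283, t(-26))) = 1/(1/701102 + 283) = 1/(198411867/701102) = 701102/198411867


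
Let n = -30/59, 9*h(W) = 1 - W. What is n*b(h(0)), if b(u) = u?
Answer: -10/177 ≈ -0.056497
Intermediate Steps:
h(W) = ⅑ - W/9 (h(W) = (1 - W)/9 = ⅑ - W/9)
n = -30/59 (n = -30*1/59 = -30/59 ≈ -0.50847)
n*b(h(0)) = -30*(⅑ - ⅑*0)/59 = -30*(⅑ + 0)/59 = -30/59*⅑ = -10/177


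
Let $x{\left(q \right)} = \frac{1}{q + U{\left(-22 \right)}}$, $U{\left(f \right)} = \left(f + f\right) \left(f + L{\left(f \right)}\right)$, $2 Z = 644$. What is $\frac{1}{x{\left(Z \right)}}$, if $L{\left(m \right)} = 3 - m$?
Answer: $190$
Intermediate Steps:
$Z = 322$ ($Z = \frac{1}{2} \cdot 644 = 322$)
$U{\left(f \right)} = 6 f$ ($U{\left(f \right)} = \left(f + f\right) \left(f - \left(-3 + f\right)\right) = 2 f 3 = 6 f$)
$x{\left(q \right)} = \frac{1}{-132 + q}$ ($x{\left(q \right)} = \frac{1}{q + 6 \left(-22\right)} = \frac{1}{q - 132} = \frac{1}{-132 + q}$)
$\frac{1}{x{\left(Z \right)}} = \frac{1}{\frac{1}{-132 + 322}} = \frac{1}{\frac{1}{190}} = 190$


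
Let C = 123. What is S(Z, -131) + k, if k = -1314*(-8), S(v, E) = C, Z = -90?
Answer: 10635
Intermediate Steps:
S(v, E) = 123
k = 10512
S(Z, -131) + k = 123 + 10512 = 10635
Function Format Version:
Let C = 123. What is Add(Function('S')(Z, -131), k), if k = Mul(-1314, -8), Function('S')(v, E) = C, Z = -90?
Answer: 10635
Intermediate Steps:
Function('S')(v, E) = 123
k = 10512
Add(Function('S')(Z, -131), k) = Add(123, 10512) = 10635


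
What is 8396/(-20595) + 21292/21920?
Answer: 12723421/22572120 ≈ 0.56368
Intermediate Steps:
8396/(-20595) + 21292/21920 = 8396*(-1/20595) + 21292*(1/21920) = -8396/20595 + 5323/5480 = 12723421/22572120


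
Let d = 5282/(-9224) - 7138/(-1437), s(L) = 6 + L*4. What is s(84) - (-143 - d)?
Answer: 3243435679/6627444 ≈ 489.39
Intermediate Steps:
s(L) = 6 + 4*L
d = 29125339/6627444 (d = 5282*(-1/9224) - 7138*(-1/1437) = -2641/4612 + 7138/1437 = 29125339/6627444 ≈ 4.3947)
s(84) - (-143 - d) = (6 + 4*84) - (-143 - 1*29125339/6627444) = (6 + 336) - (-143 - 29125339/6627444) = 342 - 1*(-976849831/6627444) = 342 + 976849831/6627444 = 3243435679/6627444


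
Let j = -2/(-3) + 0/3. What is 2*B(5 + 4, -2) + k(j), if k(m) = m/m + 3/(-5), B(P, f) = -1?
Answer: -8/5 ≈ -1.6000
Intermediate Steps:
j = 2/3 (j = -2*(-1/3) + 0*(1/3) = 2/3 + 0 = 2/3 ≈ 0.66667)
k(m) = 2/5 (k(m) = 1 + 3*(-1/5) = 1 - 3/5 = 2/5)
2*B(5 + 4, -2) + k(j) = 2*(-1) + 2/5 = -2 + 2/5 = -8/5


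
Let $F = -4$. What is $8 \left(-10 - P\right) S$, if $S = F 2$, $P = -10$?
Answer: $0$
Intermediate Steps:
$S = -8$ ($S = \left(-4\right) 2 = -8$)
$8 \left(-10 - P\right) S = 8 \left(-10 - -10\right) \left(-8\right) = 8 \left(-10 + 10\right) \left(-8\right) = 8 \cdot 0 \left(-8\right) = 0 \left(-8\right) = 0$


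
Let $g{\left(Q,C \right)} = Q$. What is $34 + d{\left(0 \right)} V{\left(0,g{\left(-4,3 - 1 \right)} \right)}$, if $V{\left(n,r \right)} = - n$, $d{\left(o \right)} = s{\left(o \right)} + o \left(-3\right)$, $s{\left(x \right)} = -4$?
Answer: $34$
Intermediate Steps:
$d{\left(o \right)} = -4 - 3 o$ ($d{\left(o \right)} = -4 + o \left(-3\right) = -4 - 3 o$)
$34 + d{\left(0 \right)} V{\left(0,g{\left(-4,3 - 1 \right)} \right)} = 34 + \left(-4 - 0\right) \left(\left(-1\right) 0\right) = 34 + \left(-4 + 0\right) 0 = 34 - 0 = 34 + 0 = 34$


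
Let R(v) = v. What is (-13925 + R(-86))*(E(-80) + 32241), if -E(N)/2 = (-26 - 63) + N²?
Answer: -274881809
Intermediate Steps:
E(N) = 178 - 2*N² (E(N) = -2*((-26 - 63) + N²) = -2*(-89 + N²) = 178 - 2*N²)
(-13925 + R(-86))*(E(-80) + 32241) = (-13925 - 86)*((178 - 2*(-80)²) + 32241) = -14011*((178 - 2*6400) + 32241) = -14011*((178 - 12800) + 32241) = -14011*(-12622 + 32241) = -14011*19619 = -274881809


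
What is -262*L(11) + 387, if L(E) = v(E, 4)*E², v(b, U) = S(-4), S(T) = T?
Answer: 127195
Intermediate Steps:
v(b, U) = -4
L(E) = -4*E²
-262*L(11) + 387 = -(-1048)*11² + 387 = -(-1048)*121 + 387 = -262*(-484) + 387 = 126808 + 387 = 127195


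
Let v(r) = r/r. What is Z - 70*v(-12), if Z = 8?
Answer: -62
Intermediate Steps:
v(r) = 1
Z - 70*v(-12) = 8 - 70*1 = 8 - 70 = -62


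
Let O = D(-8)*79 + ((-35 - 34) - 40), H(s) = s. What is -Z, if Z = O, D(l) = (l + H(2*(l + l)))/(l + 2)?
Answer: -1253/3 ≈ -417.67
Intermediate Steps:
D(l) = 5*l/(2 + l) (D(l) = (l + 2*(l + l))/(l + 2) = (l + 2*(2*l))/(2 + l) = (l + 4*l)/(2 + l) = (5*l)/(2 + l) = 5*l/(2 + l))
O = 1253/3 (O = (5*(-8)/(2 - 8))*79 + ((-35 - 34) - 40) = (5*(-8)/(-6))*79 + (-69 - 40) = (5*(-8)*(-⅙))*79 - 109 = (20/3)*79 - 109 = 1580/3 - 109 = 1253/3 ≈ 417.67)
Z = 1253/3 ≈ 417.67
-Z = -1*1253/3 = -1253/3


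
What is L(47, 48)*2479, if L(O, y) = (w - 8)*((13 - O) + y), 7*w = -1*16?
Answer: -356976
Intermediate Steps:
w = -16/7 (w = (-1*16)/7 = (⅐)*(-16) = -16/7 ≈ -2.2857)
L(O, y) = -936/7 - 72*y/7 + 72*O/7 (L(O, y) = (-16/7 - 8)*((13 - O) + y) = -72*(13 + y - O)/7 = -936/7 - 72*y/7 + 72*O/7)
L(47, 48)*2479 = (-936/7 - 72/7*48 + (72/7)*47)*2479 = (-936/7 - 3456/7 + 3384/7)*2479 = -144*2479 = -356976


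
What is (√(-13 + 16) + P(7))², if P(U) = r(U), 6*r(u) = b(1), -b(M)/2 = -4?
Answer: 43/9 + 8*√3/3 ≈ 9.3966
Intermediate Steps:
b(M) = 8 (b(M) = -2*(-4) = 8)
r(u) = 4/3 (r(u) = (⅙)*8 = 4/3)
P(U) = 4/3
(√(-13 + 16) + P(7))² = (√(-13 + 16) + 4/3)² = (√3 + 4/3)² = (4/3 + √3)²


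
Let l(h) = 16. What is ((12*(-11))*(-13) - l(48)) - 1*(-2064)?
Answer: 3764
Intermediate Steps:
((12*(-11))*(-13) - l(48)) - 1*(-2064) = ((12*(-11))*(-13) - 1*16) - 1*(-2064) = (-132*(-13) - 16) + 2064 = (1716 - 16) + 2064 = 1700 + 2064 = 3764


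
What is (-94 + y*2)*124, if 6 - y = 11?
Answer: -12896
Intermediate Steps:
y = -5 (y = 6 - 1*11 = 6 - 11 = -5)
(-94 + y*2)*124 = (-94 - 5*2)*124 = (-94 - 10)*124 = -104*124 = -12896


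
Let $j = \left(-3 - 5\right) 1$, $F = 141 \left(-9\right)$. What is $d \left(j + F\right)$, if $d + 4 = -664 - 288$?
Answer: $1220812$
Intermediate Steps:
$F = -1269$
$d = -956$ ($d = -4 - 952 = -956$)
$j = -8$ ($j = \left(-8\right) 1 = -8$)
$d \left(j + F\right) = - 956 \left(-8 - 1269\right) = \left(-956\right) \left(-1277\right) = 1220812$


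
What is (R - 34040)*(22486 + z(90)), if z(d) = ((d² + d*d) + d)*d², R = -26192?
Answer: -7948906544752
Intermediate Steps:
z(d) = d²*(d + 2*d²) (z(d) = ((d² + d²) + d)*d² = (2*d² + d)*d² = (d + 2*d²)*d² = d²*(d + 2*d²))
(R - 34040)*(22486 + z(90)) = (-26192 - 34040)*(22486 + 90³*(1 + 2*90)) = -60232*(22486 + 729000*(1 + 180)) = -60232*(22486 + 729000*181) = -60232*(22486 + 131949000) = -60232*131971486 = -7948906544752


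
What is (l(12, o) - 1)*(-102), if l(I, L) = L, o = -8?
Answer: 918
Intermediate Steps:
(l(12, o) - 1)*(-102) = (-8 - 1)*(-102) = -9*(-102) = 918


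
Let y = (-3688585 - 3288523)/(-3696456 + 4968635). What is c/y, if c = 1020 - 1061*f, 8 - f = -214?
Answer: 149176981719/3488554 ≈ 42762.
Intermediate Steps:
f = 222 (f = 8 - 1*(-214) = 8 + 214 = 222)
c = -234522 (c = 1020 - 1061*222 = 1020 - 235542 = -234522)
y = -6977108/1272179 ≈ -5.4844
c/y = -234522/(-6977108/1272179) = -234522*(-1272179/6977108) = 149176981719/3488554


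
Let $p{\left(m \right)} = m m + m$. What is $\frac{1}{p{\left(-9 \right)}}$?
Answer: $\frac{1}{72} \approx 0.013889$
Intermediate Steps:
$p{\left(m \right)} = m + m^{2}$ ($p{\left(m \right)} = m^{2} + m = m + m^{2}$)
$\frac{1}{p{\left(-9 \right)}} = \frac{1}{\left(-9\right) \left(1 - 9\right)} = \frac{1}{\left(-9\right) \left(-8\right)} = \frac{1}{72}$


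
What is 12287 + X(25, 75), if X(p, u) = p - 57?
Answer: 12255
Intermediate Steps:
X(p, u) = -57 + p
12287 + X(25, 75) = 12287 + (-57 + 25) = 12287 - 32 = 12255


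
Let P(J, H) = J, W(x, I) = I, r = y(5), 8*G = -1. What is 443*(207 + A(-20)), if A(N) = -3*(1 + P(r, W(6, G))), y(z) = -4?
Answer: 95688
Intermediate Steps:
G = -⅛ (G = (⅛)*(-1) = -⅛ ≈ -0.12500)
r = -4
A(N) = 9 (A(N) = -3*(1 - 4) = -3*(-3) = 9)
443*(207 + A(-20)) = 443*(207 + 9) = 443*216 = 95688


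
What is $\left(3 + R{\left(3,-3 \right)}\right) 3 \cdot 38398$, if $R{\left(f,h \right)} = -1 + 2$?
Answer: $460776$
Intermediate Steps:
$R{\left(f,h \right)} = 1$
$\left(3 + R{\left(3,-3 \right)}\right) 3 \cdot 38398 = \left(3 + 1\right) 3 \cdot 38398 = 4 \cdot 3 \cdot 38398 = 12 \cdot 38398 = 460776$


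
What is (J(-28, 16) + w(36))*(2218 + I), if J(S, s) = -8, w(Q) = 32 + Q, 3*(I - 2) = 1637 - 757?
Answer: 150800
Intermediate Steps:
I = 886/3 (I = 2 + (1637 - 757)/3 = 2 + (1/3)*880 = 2 + 880/3 = 886/3 ≈ 295.33)
(J(-28, 16) + w(36))*(2218 + I) = (-8 + (32 + 36))*(2218 + 886/3) = (-8 + 68)*(7540/3) = 60*(7540/3) = 150800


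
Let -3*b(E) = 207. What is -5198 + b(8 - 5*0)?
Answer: -5267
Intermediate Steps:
b(E) = -69 (b(E) = -⅓*207 = -69)
-5198 + b(8 - 5*0) = -5198 - 69 = -5267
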